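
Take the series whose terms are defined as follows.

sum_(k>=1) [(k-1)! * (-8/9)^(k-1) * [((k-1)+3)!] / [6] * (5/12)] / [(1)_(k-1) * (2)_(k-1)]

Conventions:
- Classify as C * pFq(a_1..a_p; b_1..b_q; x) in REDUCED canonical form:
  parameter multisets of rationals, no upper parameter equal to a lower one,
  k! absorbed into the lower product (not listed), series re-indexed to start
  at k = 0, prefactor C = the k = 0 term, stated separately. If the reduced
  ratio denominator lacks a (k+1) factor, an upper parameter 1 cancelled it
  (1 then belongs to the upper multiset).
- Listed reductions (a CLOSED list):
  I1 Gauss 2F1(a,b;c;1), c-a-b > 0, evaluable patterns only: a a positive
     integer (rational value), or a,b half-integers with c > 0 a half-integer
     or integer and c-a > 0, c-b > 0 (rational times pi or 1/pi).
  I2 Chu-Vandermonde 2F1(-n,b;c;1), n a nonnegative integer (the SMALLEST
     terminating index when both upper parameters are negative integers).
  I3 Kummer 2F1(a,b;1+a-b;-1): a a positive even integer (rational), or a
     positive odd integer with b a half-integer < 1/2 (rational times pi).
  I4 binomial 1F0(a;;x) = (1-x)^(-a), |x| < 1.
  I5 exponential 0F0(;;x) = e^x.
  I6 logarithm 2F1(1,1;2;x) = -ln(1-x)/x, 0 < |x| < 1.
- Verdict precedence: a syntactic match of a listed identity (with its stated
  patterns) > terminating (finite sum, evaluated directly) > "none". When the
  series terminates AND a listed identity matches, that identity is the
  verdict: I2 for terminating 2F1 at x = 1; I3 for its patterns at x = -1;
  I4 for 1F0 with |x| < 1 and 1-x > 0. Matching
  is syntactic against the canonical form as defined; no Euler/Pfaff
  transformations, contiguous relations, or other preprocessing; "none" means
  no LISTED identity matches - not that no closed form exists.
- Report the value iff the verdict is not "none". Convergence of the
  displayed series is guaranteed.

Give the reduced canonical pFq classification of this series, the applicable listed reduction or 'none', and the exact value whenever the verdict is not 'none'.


Prefactor 5/12, argument -8/9: 2F1 with upper {1, 4} over lower {2}. Verdict: none (x = -8/9): each listed identity misses the multisets {1, 4} ; {2}.

Structural cue: t_0 = 5/12 here, and the factorial ratio (prefactor 5/12) (k+a-1)!/(a-1)! is a rising factorial (a)_k.
Adjacent-term ratio: r(k) = (-8/9) * (k+1) (k+4) / [(k+2) (k+1)] ; factor over Q: parameters, x = (-8/9), and C = 5/12.


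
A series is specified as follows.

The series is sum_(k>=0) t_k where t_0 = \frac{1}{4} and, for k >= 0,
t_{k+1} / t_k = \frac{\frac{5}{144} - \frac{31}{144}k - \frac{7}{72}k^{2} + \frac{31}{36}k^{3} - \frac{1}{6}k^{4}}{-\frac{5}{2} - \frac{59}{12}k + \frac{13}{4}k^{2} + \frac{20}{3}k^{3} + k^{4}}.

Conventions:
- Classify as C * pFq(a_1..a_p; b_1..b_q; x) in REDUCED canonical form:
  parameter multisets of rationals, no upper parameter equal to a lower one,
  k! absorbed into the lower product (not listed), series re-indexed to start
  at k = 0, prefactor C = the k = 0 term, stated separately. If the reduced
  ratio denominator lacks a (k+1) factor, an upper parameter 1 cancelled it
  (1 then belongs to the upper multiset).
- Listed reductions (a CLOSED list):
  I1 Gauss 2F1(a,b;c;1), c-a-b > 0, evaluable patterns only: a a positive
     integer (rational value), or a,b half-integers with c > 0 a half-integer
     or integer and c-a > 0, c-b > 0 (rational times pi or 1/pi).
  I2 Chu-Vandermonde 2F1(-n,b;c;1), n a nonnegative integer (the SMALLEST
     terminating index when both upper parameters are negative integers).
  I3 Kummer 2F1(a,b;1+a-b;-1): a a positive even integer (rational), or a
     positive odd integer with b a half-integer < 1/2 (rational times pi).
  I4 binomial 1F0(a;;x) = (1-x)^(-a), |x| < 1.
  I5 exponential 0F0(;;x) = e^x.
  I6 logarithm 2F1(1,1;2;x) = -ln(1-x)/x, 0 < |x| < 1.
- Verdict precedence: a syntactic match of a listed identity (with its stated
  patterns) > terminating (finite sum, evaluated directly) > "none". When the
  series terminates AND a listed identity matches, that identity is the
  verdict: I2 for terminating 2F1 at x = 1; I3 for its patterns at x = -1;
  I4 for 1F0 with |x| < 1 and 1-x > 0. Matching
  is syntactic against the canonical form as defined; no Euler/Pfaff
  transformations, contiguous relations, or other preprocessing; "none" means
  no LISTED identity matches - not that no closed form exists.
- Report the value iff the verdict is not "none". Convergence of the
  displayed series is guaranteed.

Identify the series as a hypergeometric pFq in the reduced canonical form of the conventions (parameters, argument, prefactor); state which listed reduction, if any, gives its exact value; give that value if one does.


x = -\frac{1}{6} here; the reduced form reads 3F2, upper {-5, -\frac{1}{2}, -\frac{1}{6}}, lower {-\frac{5}{6}, 6}, C = \frac{1}{4}. Verdict: terminating (-5 upstairs). 6 nonzero terms in all; added directly. Hence: \frac{853791601357}{3469378977792}.

Key observation: from the first term \frac{1}{4}: factor the ratio over Q (C = 1/4): negated roots = parameters.
Term ratio: r(k) = -\frac{1}{6} * (k-5) (k-\frac{1}{2}) (k-\frac{1}{6}) / [(k-\frac{5}{6}) (k+6) (k+1)] - poly over poly, x = -\frac{1}{6} from leading terms; C = \frac{1}{4} at k = 0.


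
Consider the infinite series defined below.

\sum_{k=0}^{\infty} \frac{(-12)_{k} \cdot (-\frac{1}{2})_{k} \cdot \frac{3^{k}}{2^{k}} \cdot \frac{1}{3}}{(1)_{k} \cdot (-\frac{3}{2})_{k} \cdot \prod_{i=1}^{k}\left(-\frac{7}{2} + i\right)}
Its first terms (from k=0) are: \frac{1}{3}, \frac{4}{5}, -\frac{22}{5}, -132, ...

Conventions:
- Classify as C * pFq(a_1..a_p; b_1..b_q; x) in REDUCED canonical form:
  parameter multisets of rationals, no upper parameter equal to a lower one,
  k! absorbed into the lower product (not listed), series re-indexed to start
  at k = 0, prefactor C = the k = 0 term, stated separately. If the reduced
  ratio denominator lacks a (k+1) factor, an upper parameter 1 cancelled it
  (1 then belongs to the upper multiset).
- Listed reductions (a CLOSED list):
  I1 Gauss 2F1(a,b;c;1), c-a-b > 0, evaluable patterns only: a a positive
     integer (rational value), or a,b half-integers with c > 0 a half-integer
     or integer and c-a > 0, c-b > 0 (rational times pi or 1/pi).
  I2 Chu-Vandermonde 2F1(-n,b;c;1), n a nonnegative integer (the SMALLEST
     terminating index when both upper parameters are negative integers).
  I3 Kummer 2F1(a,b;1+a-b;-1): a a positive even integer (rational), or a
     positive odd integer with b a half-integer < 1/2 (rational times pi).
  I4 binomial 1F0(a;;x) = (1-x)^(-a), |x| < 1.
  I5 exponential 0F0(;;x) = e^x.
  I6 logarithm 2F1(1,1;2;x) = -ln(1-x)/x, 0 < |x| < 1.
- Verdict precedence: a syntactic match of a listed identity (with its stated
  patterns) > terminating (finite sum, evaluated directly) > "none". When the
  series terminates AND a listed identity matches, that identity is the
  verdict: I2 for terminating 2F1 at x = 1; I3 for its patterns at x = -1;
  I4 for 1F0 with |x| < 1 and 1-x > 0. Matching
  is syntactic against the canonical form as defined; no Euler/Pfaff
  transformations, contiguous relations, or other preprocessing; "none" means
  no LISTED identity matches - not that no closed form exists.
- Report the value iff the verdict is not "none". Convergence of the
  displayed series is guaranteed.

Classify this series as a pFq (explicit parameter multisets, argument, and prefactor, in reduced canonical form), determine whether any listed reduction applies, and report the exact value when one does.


Key step: from the first term \frac{1}{3}: the two k-th powers (prefactor 1/3) combine into one argument.
Consecutive-term ratio: r(k) = \frac{3}{2} * (k-12) (k-\frac{1}{2}) / [(k-\frac{5}{2}) (k-\frac{3}{2}) (k+1)] ; factor over Q: parameters, x = \frac{3}{2}, and C = \frac{1}{3}.

Prefactor \frac{1}{3}, argument \frac{3}{2}: 2F2 with upper {-12, -\frac{1}{2}} over lower {-\frac{5}{2}, -\frac{3}{2}}. Verdict: terminating. With -12 upstairs the series is a 13-term polynomial sum; evaluated term by term. Hence: -\frac{248236864}{6381375}.


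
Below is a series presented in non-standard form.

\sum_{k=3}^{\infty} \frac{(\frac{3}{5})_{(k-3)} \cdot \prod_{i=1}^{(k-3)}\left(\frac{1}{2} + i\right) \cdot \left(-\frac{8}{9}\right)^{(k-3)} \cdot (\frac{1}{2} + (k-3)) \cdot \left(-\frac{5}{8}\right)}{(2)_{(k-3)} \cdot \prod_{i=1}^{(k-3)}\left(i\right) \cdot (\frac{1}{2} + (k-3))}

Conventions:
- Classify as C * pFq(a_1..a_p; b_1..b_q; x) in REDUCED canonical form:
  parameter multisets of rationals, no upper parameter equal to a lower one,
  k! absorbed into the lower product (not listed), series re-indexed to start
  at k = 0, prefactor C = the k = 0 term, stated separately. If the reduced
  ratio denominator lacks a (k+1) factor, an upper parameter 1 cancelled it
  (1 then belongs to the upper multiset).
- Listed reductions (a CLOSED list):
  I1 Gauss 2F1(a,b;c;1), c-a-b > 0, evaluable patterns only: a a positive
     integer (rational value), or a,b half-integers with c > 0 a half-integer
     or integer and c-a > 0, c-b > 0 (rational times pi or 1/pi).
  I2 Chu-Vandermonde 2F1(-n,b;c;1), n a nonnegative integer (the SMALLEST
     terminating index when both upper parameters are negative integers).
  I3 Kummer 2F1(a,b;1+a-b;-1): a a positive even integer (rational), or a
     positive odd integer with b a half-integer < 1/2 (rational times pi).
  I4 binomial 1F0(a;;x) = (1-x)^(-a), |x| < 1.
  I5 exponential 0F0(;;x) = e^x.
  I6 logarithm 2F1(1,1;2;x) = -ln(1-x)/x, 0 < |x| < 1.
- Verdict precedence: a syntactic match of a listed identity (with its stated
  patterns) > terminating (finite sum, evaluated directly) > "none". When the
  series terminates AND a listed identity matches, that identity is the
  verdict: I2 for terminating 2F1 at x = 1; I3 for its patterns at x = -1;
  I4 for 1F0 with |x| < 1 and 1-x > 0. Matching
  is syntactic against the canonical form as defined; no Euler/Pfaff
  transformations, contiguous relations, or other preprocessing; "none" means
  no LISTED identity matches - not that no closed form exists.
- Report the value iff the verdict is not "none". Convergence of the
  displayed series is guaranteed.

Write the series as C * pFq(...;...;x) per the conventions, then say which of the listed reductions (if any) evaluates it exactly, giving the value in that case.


The series (x = -\frac{8}{9}) is 2F1: upper {\frac{3}{5}, \frac{3}{2}}, lower {2}, prefactor -\frac{5}{8}. Verdict: none. A 2F1 with upper {\frac{3}{5}, \frac{3}{2}} fits none of I1-I6 at x = -\frac{8}{9}; the sum runs forever.

Structural cue: from the first term -\frac{5}{8}: the product of the first k integers (C = -5/8) is k!.
Step ratio: r(k) = -\frac{8}{9} * (k+\frac{3}{5}) (k+\frac{3}{2}) / [(k+2) (k+1)] - poly over poly, x = -\frac{8}{9} from leading terms; C = -\frac{5}{8} at k = 0.


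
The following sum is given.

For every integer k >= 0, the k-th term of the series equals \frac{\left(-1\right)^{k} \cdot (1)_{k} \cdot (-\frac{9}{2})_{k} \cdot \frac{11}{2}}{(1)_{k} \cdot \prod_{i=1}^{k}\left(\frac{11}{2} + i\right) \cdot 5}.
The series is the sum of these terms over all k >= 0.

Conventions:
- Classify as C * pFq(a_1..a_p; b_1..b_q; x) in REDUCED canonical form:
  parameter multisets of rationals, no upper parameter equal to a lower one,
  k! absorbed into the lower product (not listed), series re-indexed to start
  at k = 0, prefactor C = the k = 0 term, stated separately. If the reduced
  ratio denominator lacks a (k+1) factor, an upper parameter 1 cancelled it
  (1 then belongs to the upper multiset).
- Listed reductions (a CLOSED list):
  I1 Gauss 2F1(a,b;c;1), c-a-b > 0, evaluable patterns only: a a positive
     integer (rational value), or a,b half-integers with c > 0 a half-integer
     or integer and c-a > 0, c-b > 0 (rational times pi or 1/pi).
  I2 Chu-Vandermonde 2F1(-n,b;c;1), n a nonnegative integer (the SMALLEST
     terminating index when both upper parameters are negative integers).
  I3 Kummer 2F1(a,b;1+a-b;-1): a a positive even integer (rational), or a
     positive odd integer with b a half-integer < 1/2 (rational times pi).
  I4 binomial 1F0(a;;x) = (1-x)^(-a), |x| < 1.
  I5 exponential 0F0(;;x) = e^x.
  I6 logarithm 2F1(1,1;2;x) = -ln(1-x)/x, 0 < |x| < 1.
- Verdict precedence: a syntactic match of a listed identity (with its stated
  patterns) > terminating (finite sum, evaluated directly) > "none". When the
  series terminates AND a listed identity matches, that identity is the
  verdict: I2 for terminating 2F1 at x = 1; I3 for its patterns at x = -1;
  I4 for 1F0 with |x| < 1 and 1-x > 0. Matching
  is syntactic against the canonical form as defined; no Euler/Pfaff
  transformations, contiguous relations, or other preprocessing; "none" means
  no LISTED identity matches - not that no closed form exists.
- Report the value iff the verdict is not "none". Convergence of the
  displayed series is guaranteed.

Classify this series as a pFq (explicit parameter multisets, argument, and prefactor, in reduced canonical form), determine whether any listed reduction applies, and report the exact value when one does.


First insight: t_0 being \frac{11}{10}, (1)_k (prefactor 11/10) is k! itself.
Term ratio: r(k) = -1 * (k-\frac{9}{2}) (k+1) / [(k+\frac{13}{2}) (k+1)] ; factor over Q: parameters, x = -1, and C = \frac{11}{10}.

This is \frac{11}{10} * 2F1(-\frac{9}{2}, 1; \frac{13}{2}; -1) in reduced canonical form. Verdict: the Kummer evaluation I3 matches (x = -1; c = \frac{13}{2} equals 1+a-b for upper {-\frac{9}{2}, 1}: listed pattern). Its exact value is \frac{7623}{10240} \cdot \pi.


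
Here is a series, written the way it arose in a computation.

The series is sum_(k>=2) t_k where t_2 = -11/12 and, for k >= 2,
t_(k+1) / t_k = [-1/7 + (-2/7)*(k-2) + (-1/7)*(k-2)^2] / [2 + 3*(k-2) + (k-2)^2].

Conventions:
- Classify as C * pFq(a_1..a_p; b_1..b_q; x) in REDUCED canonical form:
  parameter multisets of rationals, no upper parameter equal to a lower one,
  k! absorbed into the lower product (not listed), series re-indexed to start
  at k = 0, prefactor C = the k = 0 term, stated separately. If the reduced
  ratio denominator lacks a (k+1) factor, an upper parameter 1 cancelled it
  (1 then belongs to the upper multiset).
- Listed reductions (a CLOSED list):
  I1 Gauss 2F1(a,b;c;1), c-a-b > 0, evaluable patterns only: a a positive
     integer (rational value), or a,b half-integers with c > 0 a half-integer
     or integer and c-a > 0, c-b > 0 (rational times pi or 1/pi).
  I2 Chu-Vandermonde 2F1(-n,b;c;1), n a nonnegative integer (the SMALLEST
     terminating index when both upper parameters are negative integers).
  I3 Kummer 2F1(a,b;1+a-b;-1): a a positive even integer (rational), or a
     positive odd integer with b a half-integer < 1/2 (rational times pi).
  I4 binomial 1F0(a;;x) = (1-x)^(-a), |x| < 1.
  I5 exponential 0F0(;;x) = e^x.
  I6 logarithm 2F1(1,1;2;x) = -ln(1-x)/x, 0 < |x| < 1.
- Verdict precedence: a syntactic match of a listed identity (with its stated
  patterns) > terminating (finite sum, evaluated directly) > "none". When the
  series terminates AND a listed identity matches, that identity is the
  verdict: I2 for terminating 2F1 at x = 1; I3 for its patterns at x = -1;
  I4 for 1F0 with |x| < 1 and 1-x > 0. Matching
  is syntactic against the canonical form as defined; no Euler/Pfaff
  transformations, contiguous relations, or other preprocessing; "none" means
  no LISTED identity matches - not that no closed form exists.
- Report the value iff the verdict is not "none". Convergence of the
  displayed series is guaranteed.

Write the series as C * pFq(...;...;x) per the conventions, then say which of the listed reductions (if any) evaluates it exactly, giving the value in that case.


The series (x = -1/7) is 2F1: upper {1, 1}, lower {2}, prefactor -11/12. Verdict at x = -1/7: the I6 logarithm reduction matches (the logarithm: parameters (1,1;2), x = -1/7). Sum: (-77/12) * ln(8/7).

First insight: from the first term -11/12: factor the ratio over Q (prefactor -11/12): negated roots = parameters.
Term ratio: r(k) = (-1/7) * (k+1) (k+1) / [(k+2) (k+1)] ; factor over Q: parameters, x = (-1/7), and C = -11/12.


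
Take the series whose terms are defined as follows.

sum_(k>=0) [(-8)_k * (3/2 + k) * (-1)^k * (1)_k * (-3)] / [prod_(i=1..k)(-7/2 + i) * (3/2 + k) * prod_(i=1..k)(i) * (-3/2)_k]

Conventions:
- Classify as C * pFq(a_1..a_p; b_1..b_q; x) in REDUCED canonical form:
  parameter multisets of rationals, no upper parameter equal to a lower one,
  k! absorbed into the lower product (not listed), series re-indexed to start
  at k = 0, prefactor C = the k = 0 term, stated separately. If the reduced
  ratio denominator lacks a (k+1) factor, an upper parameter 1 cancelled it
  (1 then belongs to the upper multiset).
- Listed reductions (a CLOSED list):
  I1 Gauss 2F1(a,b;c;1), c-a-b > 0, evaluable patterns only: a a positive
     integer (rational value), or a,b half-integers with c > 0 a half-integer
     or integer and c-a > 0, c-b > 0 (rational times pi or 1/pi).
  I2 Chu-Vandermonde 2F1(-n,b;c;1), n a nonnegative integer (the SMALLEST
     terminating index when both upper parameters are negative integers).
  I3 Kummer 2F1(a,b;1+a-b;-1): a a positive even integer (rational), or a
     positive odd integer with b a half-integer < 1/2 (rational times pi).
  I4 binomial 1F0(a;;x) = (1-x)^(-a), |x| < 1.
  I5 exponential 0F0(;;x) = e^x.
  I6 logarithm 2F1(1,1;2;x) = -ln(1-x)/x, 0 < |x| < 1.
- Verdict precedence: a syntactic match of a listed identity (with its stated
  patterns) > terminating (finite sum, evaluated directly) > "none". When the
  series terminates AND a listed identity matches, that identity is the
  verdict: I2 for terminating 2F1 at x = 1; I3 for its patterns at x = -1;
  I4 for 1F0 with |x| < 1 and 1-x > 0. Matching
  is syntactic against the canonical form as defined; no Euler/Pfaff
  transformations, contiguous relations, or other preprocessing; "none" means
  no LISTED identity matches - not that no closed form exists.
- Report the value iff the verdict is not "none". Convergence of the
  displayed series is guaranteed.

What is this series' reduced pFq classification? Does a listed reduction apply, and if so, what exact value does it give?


Prefactor -3, argument -1: 2F2 with upper {-8, 1} over lower {-5/2, -3/2}. Verdict: terminating - upper -8 stops the sum at k = 8; the 9 terms are added exactly. Value: 11728670819/467775.

Key step: x = (-1) and k + 3/2 divides numerator and denominator alike; prefactor -3 after cancelling.
Term ratio: r(k) = (-1) * (k-8) (k+1) / [(k-5/2) (k-3/2) (k+1)] - rational in k, leading ratio (-1); with t_0 = -3, classification follows.


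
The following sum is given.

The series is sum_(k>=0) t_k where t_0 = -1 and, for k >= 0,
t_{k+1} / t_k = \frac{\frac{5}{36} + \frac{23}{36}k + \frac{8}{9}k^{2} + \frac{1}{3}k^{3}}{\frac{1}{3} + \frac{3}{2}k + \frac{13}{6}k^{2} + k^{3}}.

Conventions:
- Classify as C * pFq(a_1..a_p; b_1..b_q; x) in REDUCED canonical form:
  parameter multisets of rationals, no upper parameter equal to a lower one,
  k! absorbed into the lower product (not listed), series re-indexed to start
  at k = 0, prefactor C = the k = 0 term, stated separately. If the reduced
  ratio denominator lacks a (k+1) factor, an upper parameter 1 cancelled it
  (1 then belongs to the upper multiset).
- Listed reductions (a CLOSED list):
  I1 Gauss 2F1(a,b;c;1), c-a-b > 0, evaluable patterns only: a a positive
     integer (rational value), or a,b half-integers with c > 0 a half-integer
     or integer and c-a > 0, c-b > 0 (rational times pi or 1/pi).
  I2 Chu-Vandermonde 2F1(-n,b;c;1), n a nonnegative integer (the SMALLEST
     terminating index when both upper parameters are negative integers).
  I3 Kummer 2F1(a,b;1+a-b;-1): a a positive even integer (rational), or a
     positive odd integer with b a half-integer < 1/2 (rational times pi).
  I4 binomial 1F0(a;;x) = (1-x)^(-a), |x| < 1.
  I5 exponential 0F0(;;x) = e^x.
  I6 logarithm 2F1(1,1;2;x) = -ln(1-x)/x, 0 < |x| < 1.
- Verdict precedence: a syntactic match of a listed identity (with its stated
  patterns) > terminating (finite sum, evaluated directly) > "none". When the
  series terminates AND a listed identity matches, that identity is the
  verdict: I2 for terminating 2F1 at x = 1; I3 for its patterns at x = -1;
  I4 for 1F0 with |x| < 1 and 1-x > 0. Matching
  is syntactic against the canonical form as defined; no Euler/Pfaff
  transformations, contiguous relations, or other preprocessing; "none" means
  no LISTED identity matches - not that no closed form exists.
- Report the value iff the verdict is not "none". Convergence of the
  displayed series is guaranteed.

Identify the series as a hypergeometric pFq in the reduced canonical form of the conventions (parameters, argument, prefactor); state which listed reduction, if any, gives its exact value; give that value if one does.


This is -1 * 2F1(\frac{1}{2}, \frac{5}{3}; \frac{2}{3}; \frac{1}{3}) in reduced canonical form. Verdict: none - at argument \frac{1}{3} the multisets {\frac{1}{2}, \frac{5}{3}} ; {\frac{2}{3}} match no listed identity.

Structural cue: t_0 = -1 here, and cancel k + 1/2 from the displayed ratio first; then C = -1, x = 1/3.
Term ratio: r(k) = \frac{1}{3} * (k+\frac{1}{2}) (k+\frac{5}{3}) / [(k+\frac{2}{3}) (k+1)] - rational in k, leading ratio \frac{1}{3}; with t_0 = -1, classification follows.


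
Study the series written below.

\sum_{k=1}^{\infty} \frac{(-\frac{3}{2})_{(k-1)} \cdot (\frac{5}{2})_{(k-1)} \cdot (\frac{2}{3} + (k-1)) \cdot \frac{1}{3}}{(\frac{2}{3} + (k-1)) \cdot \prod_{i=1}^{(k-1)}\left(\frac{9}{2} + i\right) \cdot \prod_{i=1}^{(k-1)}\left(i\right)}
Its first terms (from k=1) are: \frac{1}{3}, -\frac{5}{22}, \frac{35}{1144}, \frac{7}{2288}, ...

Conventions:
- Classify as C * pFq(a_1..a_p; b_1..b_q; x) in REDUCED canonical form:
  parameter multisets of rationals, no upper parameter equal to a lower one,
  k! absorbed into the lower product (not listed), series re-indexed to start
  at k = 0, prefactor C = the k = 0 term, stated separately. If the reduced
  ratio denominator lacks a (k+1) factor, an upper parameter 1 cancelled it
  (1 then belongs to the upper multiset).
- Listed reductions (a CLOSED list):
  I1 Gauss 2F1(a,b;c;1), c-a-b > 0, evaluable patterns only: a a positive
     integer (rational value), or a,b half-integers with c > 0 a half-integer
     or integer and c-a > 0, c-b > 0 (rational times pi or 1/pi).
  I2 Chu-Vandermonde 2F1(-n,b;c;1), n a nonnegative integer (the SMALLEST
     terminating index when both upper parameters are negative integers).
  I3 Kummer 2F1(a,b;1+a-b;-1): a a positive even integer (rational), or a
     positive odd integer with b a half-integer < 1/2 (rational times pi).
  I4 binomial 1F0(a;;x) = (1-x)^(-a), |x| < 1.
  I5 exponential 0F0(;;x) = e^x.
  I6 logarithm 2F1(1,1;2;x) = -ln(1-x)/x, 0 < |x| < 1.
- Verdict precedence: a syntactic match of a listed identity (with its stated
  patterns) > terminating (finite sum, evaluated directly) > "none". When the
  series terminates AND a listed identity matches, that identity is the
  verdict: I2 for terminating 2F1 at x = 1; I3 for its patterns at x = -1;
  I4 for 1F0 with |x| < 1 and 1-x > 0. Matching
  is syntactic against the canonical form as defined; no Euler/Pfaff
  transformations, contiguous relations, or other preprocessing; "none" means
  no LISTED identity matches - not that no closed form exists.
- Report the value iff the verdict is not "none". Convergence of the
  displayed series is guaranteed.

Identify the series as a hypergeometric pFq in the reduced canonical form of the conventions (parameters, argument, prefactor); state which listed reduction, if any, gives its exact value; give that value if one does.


Key observation: from the first term \frac{1}{3}: k + 2/3 divides numerator and denominator alike; prefactor 1/3 after cancelling.
Consecutive-term ratio: r(k) = 1 * (k-\frac{3}{2}) (k+\frac{5}{2}) / [(k+\frac{11}{2}) (k+1)] - poly over poly, x = 1 from leading terms; C = \frac{1}{3} at k = 0.

This is \frac{1}{3} * 2F1(-\frac{3}{2}, \frac{5}{2}; \frac{11}{2}; 1) in reduced canonical form. Verdict (x = 1): the half-integer Gauss pattern (I1) applies (x = 1; upper {-\frac{3}{2}, \frac{5}{2}} half-integers, c = \frac{11}{2} in the evaluable pattern). Its exact value is \frac{735}{16384} \cdot \pi.


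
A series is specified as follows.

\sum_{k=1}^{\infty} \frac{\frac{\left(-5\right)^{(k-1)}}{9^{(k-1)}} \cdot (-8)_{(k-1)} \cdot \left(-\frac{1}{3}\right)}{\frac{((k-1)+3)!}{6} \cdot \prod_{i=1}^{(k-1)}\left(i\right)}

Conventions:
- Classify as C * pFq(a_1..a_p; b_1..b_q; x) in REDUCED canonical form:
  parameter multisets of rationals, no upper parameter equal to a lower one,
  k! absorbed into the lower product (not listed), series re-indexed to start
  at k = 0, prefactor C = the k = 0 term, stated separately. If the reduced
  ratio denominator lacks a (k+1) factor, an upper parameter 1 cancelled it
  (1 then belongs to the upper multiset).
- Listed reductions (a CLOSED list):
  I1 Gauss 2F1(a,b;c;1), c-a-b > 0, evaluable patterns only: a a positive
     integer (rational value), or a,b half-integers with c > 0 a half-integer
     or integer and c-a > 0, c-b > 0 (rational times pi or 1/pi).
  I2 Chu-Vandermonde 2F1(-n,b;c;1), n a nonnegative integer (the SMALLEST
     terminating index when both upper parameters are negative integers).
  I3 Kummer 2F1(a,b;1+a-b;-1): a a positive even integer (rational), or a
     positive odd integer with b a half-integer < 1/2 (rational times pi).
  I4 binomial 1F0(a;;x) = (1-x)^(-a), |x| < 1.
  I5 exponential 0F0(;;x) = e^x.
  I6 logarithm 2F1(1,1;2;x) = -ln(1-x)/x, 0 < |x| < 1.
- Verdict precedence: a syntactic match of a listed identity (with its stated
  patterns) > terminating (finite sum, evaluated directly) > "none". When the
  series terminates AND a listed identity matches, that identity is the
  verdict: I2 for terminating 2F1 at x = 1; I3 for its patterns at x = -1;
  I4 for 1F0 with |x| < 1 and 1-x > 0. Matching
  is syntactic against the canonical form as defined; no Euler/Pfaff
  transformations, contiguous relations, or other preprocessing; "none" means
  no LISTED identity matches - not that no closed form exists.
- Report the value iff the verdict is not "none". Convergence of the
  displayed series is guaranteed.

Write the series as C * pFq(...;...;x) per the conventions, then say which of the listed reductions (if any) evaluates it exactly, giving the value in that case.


Key step: x = -\frac{5}{9} and the product of the first k integers (prefactor -1/3) is k!.
Adjacent-term ratio: r(k) = -\frac{5}{9} * (k-8) / [(k+4) (k+1)] ; factor over Q: parameters, x = -\frac{5}{9}, and C = -\frac{1}{3}.

The series (x = -\frac{5}{9}) is 1F1: upper {-8}, lower {4}, prefactor -\frac{1}{3}. Verdict: terminating at k = 8: the factor (-8)_k kills every later term; summing the 9 survivors is exact. Hence: -\frac{30145877725177}{34365747056256}.


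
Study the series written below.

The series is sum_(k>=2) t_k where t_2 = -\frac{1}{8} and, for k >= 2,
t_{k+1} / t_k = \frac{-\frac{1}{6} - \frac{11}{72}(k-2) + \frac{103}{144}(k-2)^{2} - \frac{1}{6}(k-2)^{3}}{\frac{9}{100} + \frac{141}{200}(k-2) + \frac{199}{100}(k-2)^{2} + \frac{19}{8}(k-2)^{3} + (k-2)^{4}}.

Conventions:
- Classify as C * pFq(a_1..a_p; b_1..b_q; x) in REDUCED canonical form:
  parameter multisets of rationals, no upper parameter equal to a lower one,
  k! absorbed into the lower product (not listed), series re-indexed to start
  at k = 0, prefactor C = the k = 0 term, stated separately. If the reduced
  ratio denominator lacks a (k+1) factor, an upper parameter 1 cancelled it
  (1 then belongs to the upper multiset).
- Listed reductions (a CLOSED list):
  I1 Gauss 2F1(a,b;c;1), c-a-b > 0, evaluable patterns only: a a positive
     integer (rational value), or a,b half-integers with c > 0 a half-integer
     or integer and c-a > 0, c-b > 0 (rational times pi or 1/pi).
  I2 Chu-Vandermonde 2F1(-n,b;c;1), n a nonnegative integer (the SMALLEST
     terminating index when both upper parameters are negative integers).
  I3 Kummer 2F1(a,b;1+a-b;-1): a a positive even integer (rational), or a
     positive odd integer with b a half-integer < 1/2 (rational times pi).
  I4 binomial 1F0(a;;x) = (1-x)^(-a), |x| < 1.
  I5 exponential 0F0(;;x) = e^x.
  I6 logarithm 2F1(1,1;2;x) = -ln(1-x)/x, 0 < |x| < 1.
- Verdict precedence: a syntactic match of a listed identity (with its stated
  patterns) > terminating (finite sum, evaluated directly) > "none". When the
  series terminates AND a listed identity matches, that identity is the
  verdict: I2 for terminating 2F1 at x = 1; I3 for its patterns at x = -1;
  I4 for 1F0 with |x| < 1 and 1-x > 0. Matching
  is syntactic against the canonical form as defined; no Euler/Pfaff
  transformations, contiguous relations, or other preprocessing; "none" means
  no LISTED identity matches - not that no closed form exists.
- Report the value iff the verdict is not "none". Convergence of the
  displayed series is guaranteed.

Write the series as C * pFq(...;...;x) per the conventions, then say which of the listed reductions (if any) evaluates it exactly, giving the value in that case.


This is -\frac{1}{8} * 2F2(-4, -\frac{2}{3}; \frac{2}{5}, \frac{3}{5}; -\frac{1}{6}) in reduced canonical form. Verdict: terminating. (-4)_k vanishes past k = 4, leaving a 5-term sum, computed directly. Exact value: \frac{27733435009}{240534448128}.

First insight: t_0 being -\frac{1}{8}, the parameter 3/8 appears in both the upper and lower lists and cancels.
Term ratio: r(k) = -\frac{1}{6} * (k-4) (k-\frac{2}{3}) / [(k+\frac{2}{5}) (k+\frac{3}{5}) (k+1)] - rational in k. x = -\frac{1}{6}; t_0 = -\frac{1}{8}; negate the roots.


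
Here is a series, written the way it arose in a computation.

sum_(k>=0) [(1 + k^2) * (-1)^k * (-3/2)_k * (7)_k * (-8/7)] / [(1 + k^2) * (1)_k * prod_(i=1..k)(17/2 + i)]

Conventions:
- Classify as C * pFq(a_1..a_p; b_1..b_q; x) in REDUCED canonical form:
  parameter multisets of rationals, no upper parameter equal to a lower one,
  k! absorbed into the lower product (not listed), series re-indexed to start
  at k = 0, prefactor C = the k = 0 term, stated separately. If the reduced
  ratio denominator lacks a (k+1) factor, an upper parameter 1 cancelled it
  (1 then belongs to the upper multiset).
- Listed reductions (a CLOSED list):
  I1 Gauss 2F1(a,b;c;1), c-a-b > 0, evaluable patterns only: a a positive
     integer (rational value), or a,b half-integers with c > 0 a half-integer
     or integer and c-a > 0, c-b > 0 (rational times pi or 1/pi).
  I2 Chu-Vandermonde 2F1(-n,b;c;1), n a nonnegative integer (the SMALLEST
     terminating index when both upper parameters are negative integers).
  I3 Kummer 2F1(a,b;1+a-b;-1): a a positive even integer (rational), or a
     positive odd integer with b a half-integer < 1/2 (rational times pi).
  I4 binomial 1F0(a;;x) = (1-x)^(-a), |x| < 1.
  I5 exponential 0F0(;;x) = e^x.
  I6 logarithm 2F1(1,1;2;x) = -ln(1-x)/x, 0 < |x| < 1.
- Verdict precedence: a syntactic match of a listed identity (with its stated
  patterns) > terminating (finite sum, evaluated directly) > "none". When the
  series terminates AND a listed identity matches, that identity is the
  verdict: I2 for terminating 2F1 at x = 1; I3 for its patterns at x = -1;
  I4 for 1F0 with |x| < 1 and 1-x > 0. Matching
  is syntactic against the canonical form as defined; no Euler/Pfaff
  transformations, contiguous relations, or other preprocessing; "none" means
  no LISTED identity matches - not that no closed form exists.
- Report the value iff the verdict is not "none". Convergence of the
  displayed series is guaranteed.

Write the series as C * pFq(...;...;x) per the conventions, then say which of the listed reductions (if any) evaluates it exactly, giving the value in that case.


At argument -1: a 2F1 with upper {-3/2, 7}, lower {19/2}, scaled by C = -8/7. Verdict: Kummer's theorem (I3) applies (x = -1; c = 19/2 equals 1+a-b for upper {-3/2, 7}: listed pattern). Its exact value is (-109395/131072) * pi.

Key observation: with t_0 = -8/7, striking the common factor k^2 + 1 reduces the term (C = -8/7, x = -1).
Consecutive-term ratio: r(k) = (-1) * (k-3/2) (k+7) / [(k+19/2) (k+1)] - rational in k, leading ratio (-1); with t_0 = -8/7, classification follows.


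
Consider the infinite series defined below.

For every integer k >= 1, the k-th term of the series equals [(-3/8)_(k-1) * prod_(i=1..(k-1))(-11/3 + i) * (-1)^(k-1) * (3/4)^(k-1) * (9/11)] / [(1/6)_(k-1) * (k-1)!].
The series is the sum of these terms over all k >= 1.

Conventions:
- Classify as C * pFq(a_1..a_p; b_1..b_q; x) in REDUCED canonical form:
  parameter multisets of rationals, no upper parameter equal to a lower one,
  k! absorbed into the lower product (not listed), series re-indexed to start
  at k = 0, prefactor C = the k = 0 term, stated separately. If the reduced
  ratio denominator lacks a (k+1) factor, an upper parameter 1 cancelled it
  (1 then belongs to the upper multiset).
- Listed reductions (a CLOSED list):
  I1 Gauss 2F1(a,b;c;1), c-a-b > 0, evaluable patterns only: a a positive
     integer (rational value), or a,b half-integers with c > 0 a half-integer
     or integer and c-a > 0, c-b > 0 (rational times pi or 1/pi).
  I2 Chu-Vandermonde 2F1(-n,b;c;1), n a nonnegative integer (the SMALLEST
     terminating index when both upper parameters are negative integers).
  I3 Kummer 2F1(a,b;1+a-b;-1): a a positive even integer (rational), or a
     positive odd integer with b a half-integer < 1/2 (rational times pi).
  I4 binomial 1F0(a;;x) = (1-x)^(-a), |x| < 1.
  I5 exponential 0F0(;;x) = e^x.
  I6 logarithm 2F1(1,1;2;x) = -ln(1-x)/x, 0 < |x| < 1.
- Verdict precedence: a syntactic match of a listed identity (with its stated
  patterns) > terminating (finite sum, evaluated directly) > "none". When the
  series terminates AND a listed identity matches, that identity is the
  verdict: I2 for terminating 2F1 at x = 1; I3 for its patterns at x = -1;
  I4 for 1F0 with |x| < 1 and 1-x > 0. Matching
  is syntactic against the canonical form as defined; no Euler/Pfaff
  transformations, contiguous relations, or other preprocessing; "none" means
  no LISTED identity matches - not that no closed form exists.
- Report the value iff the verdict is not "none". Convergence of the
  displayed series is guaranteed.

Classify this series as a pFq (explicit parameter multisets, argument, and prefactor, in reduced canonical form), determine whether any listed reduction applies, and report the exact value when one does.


The series (x = -3/4) is 2F1: upper {-8/3, -3/8}, lower {1/6}, prefactor 9/11. Verdict: none (x = -3/4): each listed identity misses the multisets {-8/3, -3/8} ; {1/6}.

Key observation: t_0 being 9/11, the running product (C = 9/11) telescopes to a rising factorial.
Term ratio: r(k) = (-3/4) * (k-8/3) (k-3/8) / [(k+1/6) (k+1)] - poly over poly, x = (-3/4) from leading terms; C = 9/11 at k = 0.


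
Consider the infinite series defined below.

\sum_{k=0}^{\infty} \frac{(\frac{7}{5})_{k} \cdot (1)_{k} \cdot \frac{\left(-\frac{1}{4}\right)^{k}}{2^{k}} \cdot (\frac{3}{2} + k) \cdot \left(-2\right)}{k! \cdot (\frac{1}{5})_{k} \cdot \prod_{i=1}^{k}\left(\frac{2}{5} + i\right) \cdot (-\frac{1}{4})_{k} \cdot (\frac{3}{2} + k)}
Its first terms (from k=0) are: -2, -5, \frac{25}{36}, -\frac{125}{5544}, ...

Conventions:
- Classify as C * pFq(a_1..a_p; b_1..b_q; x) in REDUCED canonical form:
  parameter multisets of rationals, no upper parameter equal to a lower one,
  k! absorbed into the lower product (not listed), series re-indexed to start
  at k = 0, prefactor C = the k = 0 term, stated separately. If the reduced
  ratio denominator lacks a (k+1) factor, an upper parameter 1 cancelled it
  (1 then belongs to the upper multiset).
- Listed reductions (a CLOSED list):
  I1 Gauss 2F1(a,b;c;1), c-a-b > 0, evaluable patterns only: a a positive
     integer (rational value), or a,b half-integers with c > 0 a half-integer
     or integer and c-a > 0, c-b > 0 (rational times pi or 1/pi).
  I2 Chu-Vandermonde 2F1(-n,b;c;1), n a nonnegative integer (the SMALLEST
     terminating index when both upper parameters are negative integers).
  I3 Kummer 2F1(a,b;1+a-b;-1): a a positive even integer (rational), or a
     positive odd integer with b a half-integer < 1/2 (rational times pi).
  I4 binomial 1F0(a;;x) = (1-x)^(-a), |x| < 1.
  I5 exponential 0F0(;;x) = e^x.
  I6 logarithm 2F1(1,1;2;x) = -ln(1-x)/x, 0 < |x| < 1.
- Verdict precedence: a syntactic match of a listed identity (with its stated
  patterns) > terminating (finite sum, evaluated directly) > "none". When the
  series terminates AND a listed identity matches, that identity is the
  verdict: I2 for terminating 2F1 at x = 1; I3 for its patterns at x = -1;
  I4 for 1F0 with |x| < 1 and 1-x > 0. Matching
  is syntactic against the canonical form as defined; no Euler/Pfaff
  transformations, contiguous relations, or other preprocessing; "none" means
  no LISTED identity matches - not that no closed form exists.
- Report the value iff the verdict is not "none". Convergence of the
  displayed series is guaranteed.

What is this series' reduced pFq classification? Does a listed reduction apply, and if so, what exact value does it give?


Key observation: x = -\frac{1}{8} and k + 3/2 divides numerator and denominator alike; C = -2, x = -1/8 after cancelling.
Step ratio: r(k) = -\frac{1}{8} * (k+1) / [(k-\frac{1}{4}) (k+\frac{1}{5}) (k+1)] - rational in k. x = -\frac{1}{8}; t_0 = -2; negate the roots.

The series (x = -\frac{1}{8}) is 1F2: upper {1}, lower {-\frac{1}{4}, \frac{1}{5}}, prefactor -2. Verdict: none. A 1F2 with upper {1} fits none of I1-I6 at x = -\frac{1}{8}; the sum runs forever.


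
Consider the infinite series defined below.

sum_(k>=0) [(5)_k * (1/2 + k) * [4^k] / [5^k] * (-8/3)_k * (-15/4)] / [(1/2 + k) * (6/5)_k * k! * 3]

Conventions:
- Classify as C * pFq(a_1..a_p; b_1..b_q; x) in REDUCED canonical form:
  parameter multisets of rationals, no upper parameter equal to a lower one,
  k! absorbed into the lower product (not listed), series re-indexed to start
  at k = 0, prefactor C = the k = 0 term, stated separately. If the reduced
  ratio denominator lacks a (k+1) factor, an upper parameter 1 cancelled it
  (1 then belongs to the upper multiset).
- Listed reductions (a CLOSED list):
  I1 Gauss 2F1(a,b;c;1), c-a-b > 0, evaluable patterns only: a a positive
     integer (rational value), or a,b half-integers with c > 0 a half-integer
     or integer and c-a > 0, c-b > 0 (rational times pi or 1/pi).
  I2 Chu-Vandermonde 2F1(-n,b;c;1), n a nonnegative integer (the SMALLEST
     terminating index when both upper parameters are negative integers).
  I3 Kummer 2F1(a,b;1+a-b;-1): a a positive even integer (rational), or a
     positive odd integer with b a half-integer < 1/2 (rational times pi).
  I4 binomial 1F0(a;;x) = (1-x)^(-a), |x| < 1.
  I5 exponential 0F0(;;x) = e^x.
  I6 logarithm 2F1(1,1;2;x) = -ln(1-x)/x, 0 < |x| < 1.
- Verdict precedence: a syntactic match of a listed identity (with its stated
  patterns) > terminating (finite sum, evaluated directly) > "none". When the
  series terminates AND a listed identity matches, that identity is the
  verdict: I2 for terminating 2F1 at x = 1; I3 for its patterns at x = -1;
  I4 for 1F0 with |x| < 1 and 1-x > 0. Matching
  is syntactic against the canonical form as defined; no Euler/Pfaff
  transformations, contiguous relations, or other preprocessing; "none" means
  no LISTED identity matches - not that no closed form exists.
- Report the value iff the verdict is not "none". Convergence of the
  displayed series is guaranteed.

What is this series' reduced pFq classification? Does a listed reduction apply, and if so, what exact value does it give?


Key step: with t_0 = -5/4, the two geometric factors (C = -5/4) combine into one argument.
Consecutive-term ratio: r(k) = (4/5) * (k-8/3) (k+5) / [(k+6/5) (k+1)] - poly over poly, x = (4/5) from leading terms; C = -5/4 at k = 0.

The series (x = 4/5) is 2F1: upper {-8/3, 5}, lower {6/5}, prefactor -5/4. Verdict: none here - no I1-I6 shape fits x = 4/5 with lower {6/5}.


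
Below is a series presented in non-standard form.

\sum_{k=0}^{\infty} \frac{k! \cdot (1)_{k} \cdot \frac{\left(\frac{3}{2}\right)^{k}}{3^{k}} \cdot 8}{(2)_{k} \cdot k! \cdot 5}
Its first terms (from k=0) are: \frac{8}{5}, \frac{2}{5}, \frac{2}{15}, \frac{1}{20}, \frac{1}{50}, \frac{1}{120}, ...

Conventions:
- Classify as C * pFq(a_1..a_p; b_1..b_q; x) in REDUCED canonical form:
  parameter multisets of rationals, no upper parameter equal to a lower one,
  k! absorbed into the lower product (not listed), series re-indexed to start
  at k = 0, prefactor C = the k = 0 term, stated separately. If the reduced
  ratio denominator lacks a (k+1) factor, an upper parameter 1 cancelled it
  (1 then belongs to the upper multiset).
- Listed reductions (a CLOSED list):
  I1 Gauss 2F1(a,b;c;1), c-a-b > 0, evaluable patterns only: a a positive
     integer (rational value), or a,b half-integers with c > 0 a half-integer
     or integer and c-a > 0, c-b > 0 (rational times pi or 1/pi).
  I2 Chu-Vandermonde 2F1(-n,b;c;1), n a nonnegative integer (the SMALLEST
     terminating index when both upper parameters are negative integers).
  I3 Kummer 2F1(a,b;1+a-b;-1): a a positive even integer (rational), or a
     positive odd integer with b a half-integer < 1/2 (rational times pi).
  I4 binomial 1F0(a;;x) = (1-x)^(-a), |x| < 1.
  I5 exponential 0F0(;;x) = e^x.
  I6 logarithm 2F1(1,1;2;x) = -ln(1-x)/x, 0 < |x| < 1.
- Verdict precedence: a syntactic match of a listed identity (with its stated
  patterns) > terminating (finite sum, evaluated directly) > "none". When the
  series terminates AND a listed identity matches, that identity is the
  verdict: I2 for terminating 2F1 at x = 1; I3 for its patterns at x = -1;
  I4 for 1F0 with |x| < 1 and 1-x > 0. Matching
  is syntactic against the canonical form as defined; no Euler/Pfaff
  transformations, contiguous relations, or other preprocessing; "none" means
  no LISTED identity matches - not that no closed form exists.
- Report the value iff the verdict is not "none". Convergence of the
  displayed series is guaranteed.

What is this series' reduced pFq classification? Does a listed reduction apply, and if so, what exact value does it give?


Key observation: t_0 being \frac{8}{5}, the two k-th powers (prefactor 8/5) combine into one argument.
Adjacent-term ratio: r(k) = \frac{1}{2} * (k+1) (k+1) / [(k+2) (k+1)] - rational in k. x = \frac{1}{2}; t_0 = \frac{8}{5}; negate the roots.

The series (x = \frac{1}{2}) is 2F1: upper {1, 1}, lower {2}, prefactor \frac{8}{5}. Verdict at x = \frac{1}{2}: the logarithmic series (I6) matches (the logarithm: parameters (1,1;2), x = \frac{1}{2}). Its exact value is \left(-\frac{16}{5}\right) \cdot \ln\left(\frac{1}{2}\right).
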